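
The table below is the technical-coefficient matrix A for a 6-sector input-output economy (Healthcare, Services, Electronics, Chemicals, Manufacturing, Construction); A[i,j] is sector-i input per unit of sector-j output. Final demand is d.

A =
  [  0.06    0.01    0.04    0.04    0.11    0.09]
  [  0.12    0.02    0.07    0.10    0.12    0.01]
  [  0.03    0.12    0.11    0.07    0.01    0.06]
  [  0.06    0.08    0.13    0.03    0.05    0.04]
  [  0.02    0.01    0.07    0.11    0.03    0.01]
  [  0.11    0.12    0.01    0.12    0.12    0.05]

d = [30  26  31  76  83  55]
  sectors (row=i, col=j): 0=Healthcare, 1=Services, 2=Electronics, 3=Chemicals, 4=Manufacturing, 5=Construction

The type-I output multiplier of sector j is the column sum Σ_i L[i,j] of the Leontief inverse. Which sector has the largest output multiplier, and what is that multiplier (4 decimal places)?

Chemicals (1.7551)

Form M = I − A:
  [  0.94   -0.01   -0.04   -0.04   -0.11   -0.09]
  [ -0.12    0.98   -0.07   -0.10   -0.12   -0.01]
  [ -0.03   -0.12    0.89   -0.07   -0.01   -0.06]
  [ -0.06   -0.08   -0.13    0.97   -0.05   -0.04]
  [ -0.02   -0.01   -0.07   -0.11    0.97   -0.01]
  [ -0.11   -0.12   -0.01   -0.12   -0.12    0.95]
Leontief inverse L = M⁻¹:
  [  1.0939    0.0433    0.0781    0.0862    0.1488    0.1142]
  [  0.1566    1.0562    0.1250    0.1480    0.1625    0.0418]
  [  0.0775    0.1646    1.1634    0.1217    0.0583    0.0883]
  [  0.1000    0.1205    0.1796    1.0794    0.0922    0.0685]
  [  0.0428    0.0390    0.1080    0.1364    1.0522    0.0281]
  [  0.1653    0.1603    0.0734    0.1835    0.1829    1.0843]
Total output x = L · d:
  x_0 = 1.0939·30 + 0.0433·26 + 0.0781·31 + 0.0862·76 + 0.1488·83 + 0.1142·55 = 61.5469
  x_1 = 0.1566·30 + 1.0562·26 + 0.1250·31 + 0.1480·76 + 0.1625·83 + 0.0418·55 = 63.0634
  x_2 = 0.0775·30 + 0.1646·26 + 1.1634·31 + 0.1217·76 + 0.0583·83 + 0.0883·55 = 61.6109
  x_3 = 0.1000·30 + 0.1205·26 + 0.1796·31 + 1.0794·76 + 0.0922·83 + 0.0685·55 = 105.1531
  x_4 = 0.0428·30 + 0.0390·26 + 0.1080·31 + 0.1364·76 + 1.0522·83 + 0.0281·55 = 104.8895
  x_5 = 0.1653·30 + 0.1603·26 + 0.0734·31 + 0.1835·76 + 0.1829·83 + 1.0843·55 = 100.1674
Output multipliers (column sums of L):
  Healthcare: 1.6360
  Services: 1.5837
  Electronics: 1.7275
  Chemicals: 1.7551
  Manufacturing: 1.6970
  Construction: 1.4252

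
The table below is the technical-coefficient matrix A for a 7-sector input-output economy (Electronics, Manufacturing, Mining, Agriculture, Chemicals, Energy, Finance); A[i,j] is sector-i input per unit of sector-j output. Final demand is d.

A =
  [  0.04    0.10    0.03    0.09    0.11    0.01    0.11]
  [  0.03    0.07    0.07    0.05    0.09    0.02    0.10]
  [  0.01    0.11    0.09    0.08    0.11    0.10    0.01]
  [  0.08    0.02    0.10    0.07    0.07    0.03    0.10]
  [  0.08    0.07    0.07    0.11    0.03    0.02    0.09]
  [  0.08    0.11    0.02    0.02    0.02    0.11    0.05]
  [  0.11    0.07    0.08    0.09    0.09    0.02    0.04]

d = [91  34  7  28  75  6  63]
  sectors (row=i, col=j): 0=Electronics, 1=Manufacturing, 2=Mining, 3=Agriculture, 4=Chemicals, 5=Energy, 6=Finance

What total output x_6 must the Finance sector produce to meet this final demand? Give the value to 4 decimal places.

108.2521

Form M = I − A:
  [  0.96   -0.10   -0.03   -0.09   -0.11   -0.01   -0.11]
  [ -0.03    0.93   -0.07   -0.05   -0.09   -0.02   -0.10]
  [ -0.01   -0.11    0.91   -0.08   -0.11   -0.10   -0.01]
  [ -0.08   -0.02   -0.10    0.93   -0.07   -0.03   -0.10]
  [ -0.08   -0.07   -0.07   -0.11    0.97   -0.02   -0.09]
  [ -0.08   -0.11   -0.02   -0.02   -0.02    0.89   -0.05]
  [ -0.11   -0.07   -0.08   -0.09   -0.09   -0.02    0.96]
Leontief inverse L = M⁻¹:
  [  1.1006    0.1654    0.0976    0.1635    0.1806    0.0407    0.1804]
  [  0.0813    1.1312    0.1290    0.1142    0.1527    0.0516    0.1574]
  [  0.0658    0.1832    1.1549    0.1471    0.1763    0.1453    0.0781]
  [  0.1355    0.0892    0.1633    1.1410    0.1409    0.0671    0.1621]
  [  0.1347    0.1353    0.1341    0.1785    1.1024    0.0539    0.1557]
  [  0.1258    0.1718    0.0656    0.0710    0.0763    1.1427    0.1071]
  [  0.1655    0.1413    0.1461    0.1645    0.1647    0.0557    1.1123]
Total output x = L · d:
  x_0 = 1.1006·91 + 0.1654·34 + 0.0976·7 + 0.1635·28 + 0.1806·75 + 0.0407·6 + 0.1804·63 = 136.1953
  x_1 = 0.0813·91 + 1.1312·34 + 0.1290·7 + 0.1142·28 + 0.1527·75 + 0.0516·6 + 0.1574·63 = 71.6320
  x_2 = 0.0658·91 + 0.1832·34 + 1.1549·7 + 0.1471·28 + 0.1763·75 + 0.1453·6 + 0.0781·63 = 43.4248
  x_3 = 0.1355·91 + 0.0892·34 + 0.1633·7 + 1.1410·28 + 0.1409·75 + 0.0671·6 + 0.1621·63 = 69.6342
  x_4 = 0.1347·91 + 0.1353·34 + 0.1341·7 + 0.1785·28 + 1.1024·75 + 0.0539·6 + 0.1557·63 = 115.6012
  x_5 = 0.1258·91 + 0.1718·34 + 0.0656·7 + 0.0710·28 + 0.0763·75 + 1.1427·6 + 0.1071·63 = 39.0573
  x_6 = 0.1655·91 + 0.1413·34 + 0.1461·7 + 0.1645·28 + 0.1647·75 + 0.0557·6 + 1.1123·63 = 108.2521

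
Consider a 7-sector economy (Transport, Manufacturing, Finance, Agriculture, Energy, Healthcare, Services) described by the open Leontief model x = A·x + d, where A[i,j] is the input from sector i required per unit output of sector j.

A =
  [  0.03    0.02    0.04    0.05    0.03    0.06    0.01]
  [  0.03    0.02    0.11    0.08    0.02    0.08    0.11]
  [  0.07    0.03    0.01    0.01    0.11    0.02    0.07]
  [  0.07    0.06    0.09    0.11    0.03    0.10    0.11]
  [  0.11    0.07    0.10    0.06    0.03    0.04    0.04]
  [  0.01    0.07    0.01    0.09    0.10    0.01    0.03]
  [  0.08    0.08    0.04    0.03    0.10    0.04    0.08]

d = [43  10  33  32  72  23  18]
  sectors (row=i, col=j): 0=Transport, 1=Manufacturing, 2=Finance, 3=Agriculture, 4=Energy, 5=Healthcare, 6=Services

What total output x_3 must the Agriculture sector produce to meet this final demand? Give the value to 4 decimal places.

Form M = I − A:
  [  0.97   -0.02   -0.04   -0.05   -0.03   -0.06   -0.01]
  [ -0.03    0.98   -0.11   -0.08   -0.02   -0.08   -0.11]
  [ -0.07   -0.03    0.99   -0.01   -0.11   -0.02   -0.07]
  [ -0.07   -0.06   -0.09    0.89   -0.03   -0.10   -0.11]
  [ -0.11   -0.07   -0.10   -0.06    0.97   -0.04   -0.04]
  [ -0.01   -0.07   -0.01   -0.09   -0.10    0.99   -0.03]
  [ -0.08   -0.08   -0.04   -0.03   -0.10   -0.04    0.92]
Leontief inverse L = M⁻¹:
  [  1.0520    0.0405    0.0617    0.0763    0.0545    0.0796    0.0351]
  [  0.0750    1.0605    0.1471    0.1232    0.0731    0.1151    0.1605]
  [  0.1044    0.0578    1.0429    0.0401    0.1389    0.0458    0.0997]
  [  0.1242    0.1097    0.1412    1.1690    0.0915    0.1480    0.1738]
  [  0.1503    0.1028    0.1395    0.1024    1.0735    0.0774    0.0860]
  [  0.0472    0.0999    0.0511    0.1287    0.1282    1.0431    0.0713]
  [  0.1250    0.1174    0.0855    0.0739    0.1424    0.0775    1.1264]
Total output x = L · d:
  x_0 = 1.0520·43 + 0.0405·10 + 0.0617·33 + 0.0763·32 + 0.0545·72 + 0.0796·23 + 0.0351·18 = 56.5104
  x_1 = 0.0750·43 + 1.0605·10 + 0.1471·33 + 0.1232·32 + 0.0731·72 + 0.1151·23 + 0.1605·18 = 33.4239
  x_2 = 0.1044·43 + 0.0578·10 + 1.0429·33 + 0.0401·32 + 0.1389·72 + 0.0458·23 + 0.0997·18 = 53.6198
  x_3 = 0.1242·43 + 0.1097·10 + 0.1412·33 + 1.1690·32 + 0.0915·72 + 0.1480·23 + 0.1738·18 = 61.6243
  x_4 = 0.1503·43 + 0.1028·10 + 0.1395·33 + 0.1024·32 + 1.0735·72 + 0.0774·23 + 0.0860·18 = 95.9904
  x_5 = 0.0472·43 + 0.0999·10 + 0.0511·33 + 0.1287·32 + 0.1282·72 + 1.0431·23 + 0.0713·18 = 43.3409
  x_6 = 0.1250·43 + 0.1174·10 + 0.0855·33 + 0.0739·32 + 0.1424·72 + 0.0775·23 + 1.1264·18 = 44.0445

61.6243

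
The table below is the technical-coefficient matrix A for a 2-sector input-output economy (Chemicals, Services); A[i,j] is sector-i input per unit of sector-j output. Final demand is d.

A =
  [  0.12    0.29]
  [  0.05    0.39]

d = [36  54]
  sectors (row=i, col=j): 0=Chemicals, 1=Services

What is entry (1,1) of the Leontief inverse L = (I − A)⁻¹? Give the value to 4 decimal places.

L[1,1] = 1.6849

Form M = I − A:
  [  0.88   -0.29]
  [ -0.05    0.61]
Leontief inverse L = M⁻¹:
  [  1.1679    0.5552]
  [  0.0957    1.6849]
Total output x = L · d:
  x_0 = 1.1679·36 + 0.5552·54 = 72.0276
  x_1 = 0.0957·36 + 1.6849·54 = 94.4285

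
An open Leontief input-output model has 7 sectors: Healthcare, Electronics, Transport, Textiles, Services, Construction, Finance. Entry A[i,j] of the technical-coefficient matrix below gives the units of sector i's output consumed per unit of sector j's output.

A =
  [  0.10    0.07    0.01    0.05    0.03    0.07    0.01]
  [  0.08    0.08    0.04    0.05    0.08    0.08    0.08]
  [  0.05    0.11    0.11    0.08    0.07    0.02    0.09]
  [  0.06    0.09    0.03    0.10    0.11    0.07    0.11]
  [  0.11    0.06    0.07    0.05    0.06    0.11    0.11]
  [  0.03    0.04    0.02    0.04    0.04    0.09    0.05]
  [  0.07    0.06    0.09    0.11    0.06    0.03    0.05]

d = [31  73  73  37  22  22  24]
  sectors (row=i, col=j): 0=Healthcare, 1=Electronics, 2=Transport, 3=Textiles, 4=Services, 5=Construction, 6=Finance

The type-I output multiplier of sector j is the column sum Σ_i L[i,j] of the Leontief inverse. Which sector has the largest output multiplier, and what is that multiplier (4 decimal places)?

Form M = I − A:
  [  0.90   -0.07   -0.01   -0.05   -0.03   -0.07   -0.01]
  [ -0.08    0.92   -0.04   -0.05   -0.08   -0.08   -0.08]
  [ -0.05   -0.11    0.89   -0.08   -0.07   -0.02   -0.09]
  [ -0.06   -0.09   -0.03    0.90   -0.11   -0.07   -0.11]
  [ -0.11   -0.06   -0.07   -0.05    0.94   -0.11   -0.11]
  [ -0.03   -0.04   -0.02   -0.04   -0.04    0.91   -0.05]
  [ -0.07   -0.06   -0.09   -0.11   -0.06   -0.03    0.95]
Leontief inverse L = M⁻¹:
  [  1.1446    0.1122    0.0336    0.0876    0.0668    0.1151    0.0486]
  [  0.1462    1.1435    0.0851    0.1105    0.1364    0.1433    0.1420]
  [  0.1246    0.1878    1.1683    0.1531    0.1391    0.0858    0.1662]
  [  0.1394    0.1661    0.0852    1.1752    0.1807    0.1456    0.1882]
  [  0.1838    0.1331    0.1225    0.1207    1.1233    0.1795    0.1782]
  [  0.0685    0.0783    0.0472    0.0776    0.0752    1.1301    0.0890]
  [  0.1353    0.1284    0.1376    0.1741    0.1210    0.0895    1.1168]
Total output x = L · d:
  x_0 = 1.1446·31 + 0.1122·73 + 0.0336·73 + 0.0876·37 + 0.0668·22 + 0.1151·22 + 0.0486·24 = 54.5355
  x_1 = 0.1462·31 + 1.1435·73 + 0.0851·73 + 0.1105·37 + 0.1364·22 + 0.1433·22 + 0.1420·24 = 107.8675
  x_2 = 0.1246·31 + 0.1878·73 + 1.1683·73 + 0.1531·37 + 0.1391·22 + 0.0858·22 + 0.1662·24 = 117.4530
  x_3 = 0.1394·31 + 0.1661·73 + 0.0852·73 + 1.1752·37 + 0.1807·22 + 0.1456·22 + 0.1882·24 = 77.8424
  x_4 = 0.1838·31 + 0.1331·73 + 0.1225·73 + 0.1207·37 + 1.1233·22 + 0.1795·22 + 0.1782·24 = 61.7635
  x_5 = 0.0685·31 + 0.0783·73 + 0.0472·73 + 0.0776·37 + 0.0752·22 + 1.1301·22 + 0.0890·24 = 42.8115
  x_6 = 0.1353·31 + 0.1284·73 + 0.1376·73 + 0.1741·37 + 0.1210·22 + 0.0895·22 + 1.1168·24 = 61.4875
Output multipliers (column sums of L):
  Healthcare: 1.9425
  Electronics: 1.9494
  Transport: 1.6795
  Textiles: 1.8987
  Services: 1.8425
  Construction: 1.8890
  Finance: 1.9290

Electronics (1.9494)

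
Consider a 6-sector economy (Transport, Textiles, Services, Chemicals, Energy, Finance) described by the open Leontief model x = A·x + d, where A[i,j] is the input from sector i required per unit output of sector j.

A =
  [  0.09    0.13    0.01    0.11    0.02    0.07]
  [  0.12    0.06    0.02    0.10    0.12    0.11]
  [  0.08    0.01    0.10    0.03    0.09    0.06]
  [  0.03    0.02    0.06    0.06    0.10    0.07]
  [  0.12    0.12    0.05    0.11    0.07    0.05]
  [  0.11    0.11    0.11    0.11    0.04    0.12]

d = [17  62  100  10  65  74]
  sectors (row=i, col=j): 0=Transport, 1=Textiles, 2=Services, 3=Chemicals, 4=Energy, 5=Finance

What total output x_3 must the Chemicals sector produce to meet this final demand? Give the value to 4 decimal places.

45.2514

Form M = I − A:
  [  0.91   -0.13   -0.01   -0.11   -0.02   -0.07]
  [ -0.12    0.94   -0.02   -0.10   -0.12   -0.11]
  [ -0.08   -0.01    0.90   -0.03   -0.09   -0.06]
  [ -0.03   -0.02   -0.06    0.94   -0.10   -0.07]
  [ -0.12   -0.12   -0.05   -0.11    0.93   -0.05]
  [ -0.11   -0.11   -0.11   -0.11   -0.04    0.88]
Leontief inverse L = M⁻¹:
  [  1.1621    0.1917    0.0509    0.1837    0.0804    0.1391]
  [  0.2118    1.1444    0.0745    0.1933    0.1884    0.1911]
  [  0.1433    0.0644    1.1413    0.0891    0.1362    0.1121]
  [  0.0884    0.0696    0.0996    1.1158    0.1456    0.1196]
  [  0.2067    0.1945    0.0987    0.1965    1.1410    0.1279]
  [  0.2101    0.1926    0.1753    0.2067    0.1207    1.2124]
Total output x = L · d:
  x_0 = 1.1621·17 + 0.1917·62 + 0.0509·100 + 0.1837·10 + 0.0804·65 + 0.1391·74 = 54.0811
  x_1 = 0.2118·17 + 1.1444·62 + 0.0745·100 + 0.1933·10 + 0.1884·65 + 0.1911·74 = 110.3254
  x_2 = 0.1433·17 + 0.0644·62 + 1.1413·100 + 0.0891·10 + 0.1362·65 + 0.1121·74 = 138.6016
  x_3 = 0.0884·17 + 0.0696·62 + 0.0996·100 + 1.1158·10 + 0.1456·65 + 0.1196·74 = 45.2514
  x_4 = 0.2067·17 + 0.1945·62 + 0.0987·100 + 0.1965·10 + 1.1410·65 + 0.1279·74 = 111.0431
  x_5 = 0.2101·17 + 0.1926·62 + 0.1753·100 + 0.2067·10 + 0.1207·65 + 1.2124·74 = 132.6707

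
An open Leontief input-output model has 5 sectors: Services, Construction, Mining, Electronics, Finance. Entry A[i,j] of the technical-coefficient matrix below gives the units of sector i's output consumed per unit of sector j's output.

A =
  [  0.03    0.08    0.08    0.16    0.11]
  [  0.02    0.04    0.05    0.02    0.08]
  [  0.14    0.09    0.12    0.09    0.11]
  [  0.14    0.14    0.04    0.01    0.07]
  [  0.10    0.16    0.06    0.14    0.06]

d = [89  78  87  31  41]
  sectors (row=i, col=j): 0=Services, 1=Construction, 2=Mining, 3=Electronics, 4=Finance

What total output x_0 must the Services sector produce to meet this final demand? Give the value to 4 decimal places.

136.4036

Form M = I − A:
  [  0.97   -0.08   -0.08   -0.16   -0.11]
  [ -0.02    0.96   -0.05   -0.02   -0.08]
  [ -0.14   -0.09    0.88   -0.09   -0.11]
  [ -0.14   -0.14   -0.04    0.99   -0.07]
  [ -0.10   -0.16   -0.06   -0.14    0.94]
Leontief inverse L = M⁻¹:
  [  1.1028    0.1652    0.1315    0.2182    0.1747]
  [  0.0523    1.0793    0.0760    0.0528    0.1108]
  [  0.2206    0.1876    1.1882    0.1749    0.1939]
  [  0.1841    0.2008    0.0855    1.0698    0.1283]
  [  0.1677    0.2432    0.1155    0.2027    1.1328]
Total output x = L · d:
  x_0 = 1.1028·89 + 0.1652·78 + 0.1315·87 + 0.2182·31 + 0.1747·41 = 136.4036
  x_1 = 0.0523·89 + 1.0793·78 + 0.0760·87 + 0.0528·31 + 0.1108·41 = 101.6359
  x_2 = 0.2206·89 + 0.1876·78 + 1.1882·87 + 0.1749·31 + 0.1939·41 = 151.0109
  x_3 = 0.1841·89 + 0.2008·78 + 0.0855·87 + 1.0698·31 + 0.1283·41 = 77.9120
  x_4 = 0.1677·89 + 0.2432·78 + 0.1155·87 + 0.2027·31 + 1.1328·41 = 96.6707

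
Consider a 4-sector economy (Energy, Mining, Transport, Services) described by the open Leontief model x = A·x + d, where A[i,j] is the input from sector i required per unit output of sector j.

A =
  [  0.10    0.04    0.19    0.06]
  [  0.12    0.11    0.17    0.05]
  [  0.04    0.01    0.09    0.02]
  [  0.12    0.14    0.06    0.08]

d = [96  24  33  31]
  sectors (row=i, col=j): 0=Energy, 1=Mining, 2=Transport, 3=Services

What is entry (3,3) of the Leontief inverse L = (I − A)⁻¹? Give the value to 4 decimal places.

L[3,3] = 1.1118

Form M = I − A:
  [  0.90   -0.04   -0.19   -0.06]
  [ -0.12    0.89   -0.17   -0.05]
  [ -0.04   -0.01    0.91   -0.02]
  [ -0.12   -0.14   -0.06    0.92]
Leontief inverse L = M⁻¹:
  [  1.1427    0.0674    0.2567    0.0838]
  [  0.1749    1.1468    0.2560    0.0793]
  [  0.0561    0.0196    1.1162    0.0290]
  [  0.1793    0.1846    0.1452    1.1118]
Total output x = L · d:
  x_0 = 1.1427·96 + 0.0674·24 + 0.2567·33 + 0.0838·31 = 122.3829
  x_1 = 0.1749·96 + 1.1468·24 + 0.2560·33 + 0.0793·31 = 55.2148
  x_2 = 0.0561·96 + 0.0196·24 + 1.1162·33 + 0.0290·31 = 43.5885
  x_3 = 0.1793·96 + 0.1846·24 + 0.1452·33 + 1.1118·31 = 60.9036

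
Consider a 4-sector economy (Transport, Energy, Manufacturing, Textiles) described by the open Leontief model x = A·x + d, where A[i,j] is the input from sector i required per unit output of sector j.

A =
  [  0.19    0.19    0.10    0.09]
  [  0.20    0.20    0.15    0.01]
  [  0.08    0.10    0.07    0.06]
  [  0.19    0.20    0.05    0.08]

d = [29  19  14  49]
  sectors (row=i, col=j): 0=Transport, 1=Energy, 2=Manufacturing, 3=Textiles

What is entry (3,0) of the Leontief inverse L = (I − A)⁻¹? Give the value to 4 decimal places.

L[3,0] = 0.3815

Form M = I − A:
  [  0.81   -0.19   -0.10   -0.09]
  [ -0.20    0.80   -0.15   -0.01]
  [ -0.08   -0.10    0.93   -0.06]
  [ -0.19   -0.20   -0.05    0.92]
Leontief inverse L = M⁻¹:
  [  1.3908    0.3967    0.2219    0.1548]
  [  0.3873    1.3934    0.2702    0.0707]
  [  0.1859    0.2095    1.1341    0.0944]
  [  0.3815    0.3962    0.1662    1.1394]
Total output x = L · d:
  x_0 = 1.3908·29 + 0.3967·19 + 0.2219·14 + 0.1548·49 = 58.5632
  x_1 = 0.3873·29 + 1.3934·19 + 0.2702·14 + 0.0707·49 = 44.9521
  x_2 = 0.1859·29 + 0.2095·19 + 1.1341·14 + 0.0944·49 = 29.8767
  x_3 = 0.3815·29 + 0.3962·19 + 0.1662·14 + 1.1394·49 = 76.7514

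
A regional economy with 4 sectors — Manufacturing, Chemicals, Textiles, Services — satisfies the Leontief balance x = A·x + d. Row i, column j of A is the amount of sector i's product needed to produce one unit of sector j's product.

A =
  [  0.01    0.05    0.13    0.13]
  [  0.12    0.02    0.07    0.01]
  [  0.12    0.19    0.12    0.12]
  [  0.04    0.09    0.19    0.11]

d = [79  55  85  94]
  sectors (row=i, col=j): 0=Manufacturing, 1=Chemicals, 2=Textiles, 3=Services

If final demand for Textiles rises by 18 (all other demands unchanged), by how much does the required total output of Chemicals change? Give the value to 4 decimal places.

2.0806

Form M = I − A:
  [  0.99   -0.05   -0.13   -0.13]
  [ -0.12    0.98   -0.07   -0.01]
  [ -0.12   -0.19    0.88   -0.12]
  [ -0.04   -0.09   -0.19    0.89]
Leontief inverse L = M⁻¹:
  [  1.0556    0.1103    0.2042    0.1830]
  [  0.1438    1.0546    0.1156    0.0484]
  [  0.1889    0.2657    1.2278    0.1961]
  [  0.1023    0.1683    0.2830    1.1786]
Total output x = L · d:
  x_0 = 1.0556·79 + 0.1103·55 + 0.2042·85 + 0.1830·94 = 124.0142
  x_1 = 0.1438·79 + 1.0546·55 + 0.1156·85 + 0.0484·94 = 83.7418
  x_2 = 0.1889·79 + 0.2657·55 + 1.2278·85 + 0.1961·94 = 152.3345
  x_3 = 0.1023·79 + 0.1683·55 + 0.2830·85 + 1.1786·94 = 152.1808
Δx_1 = L[1,2] · Δd_2 = 0.1156 · 18 = 2.0806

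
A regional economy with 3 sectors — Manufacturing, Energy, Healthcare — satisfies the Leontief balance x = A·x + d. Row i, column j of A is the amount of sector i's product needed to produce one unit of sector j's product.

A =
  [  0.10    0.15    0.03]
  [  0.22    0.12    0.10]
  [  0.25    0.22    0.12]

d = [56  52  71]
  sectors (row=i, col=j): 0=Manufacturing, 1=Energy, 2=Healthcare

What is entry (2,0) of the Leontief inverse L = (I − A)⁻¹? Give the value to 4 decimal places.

Form M = I − A:
  [  0.90   -0.15   -0.03]
  [ -0.22    0.88   -0.10]
  [ -0.25   -0.22    0.88]
Leontief inverse L = M⁻¹:
  [  1.1824    0.2178    0.0651]
  [  0.3435    1.2329    0.1518]
  [  0.4218    0.3701    1.1928]
Total output x = L · d:
  x_0 = 1.1824·56 + 0.2178·52 + 0.0651·71 = 82.1617
  x_1 = 0.3435·56 + 1.2329·52 + 0.1518·71 = 94.1262
  x_2 = 0.4218·56 + 0.3701·52 + 1.1928·71 = 127.5548

L[2,0] = 0.4218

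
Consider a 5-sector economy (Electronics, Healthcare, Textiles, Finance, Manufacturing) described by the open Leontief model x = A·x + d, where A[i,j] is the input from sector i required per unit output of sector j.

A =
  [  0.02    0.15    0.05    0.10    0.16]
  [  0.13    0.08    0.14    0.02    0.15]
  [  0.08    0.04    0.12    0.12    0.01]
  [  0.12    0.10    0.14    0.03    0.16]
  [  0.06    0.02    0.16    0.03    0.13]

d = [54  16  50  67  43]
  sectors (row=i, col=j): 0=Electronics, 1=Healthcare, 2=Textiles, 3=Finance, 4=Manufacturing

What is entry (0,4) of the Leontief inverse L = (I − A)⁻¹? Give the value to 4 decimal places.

Form M = I − A:
  [  0.98   -0.15   -0.05   -0.10   -0.16]
  [ -0.13    0.92   -0.14   -0.02   -0.15]
  [ -0.08   -0.04    0.88   -0.12   -0.01]
  [ -0.12   -0.10   -0.14    0.97   -0.16]
  [ -0.06   -0.02   -0.16   -0.03    0.87]
Leontief inverse L = M⁻¹:
  [  1.0958    0.2076    0.1669    0.1461    0.2661]
  [  0.1980    1.1447    0.2524    0.0830    0.2520]
  [  0.1364    0.0945    1.2014    0.1673    0.0859]
  [  0.1941    0.1679    0.2608    1.0950    0.2690]
  [  0.1119    0.0638    0.2473    0.0805    1.1987]
Total output x = L · d:
  x_0 = 1.0958·54 + 0.2076·16 + 0.1669·50 + 0.1461·67 + 0.2661·43 = 92.0701
  x_1 = 0.1980·54 + 1.1447·16 + 0.2524·50 + 0.0830·67 + 0.2520·43 = 58.0273
  x_2 = 0.1364·54 + 0.0945·16 + 1.2014·50 + 0.1673·67 + 0.0859·43 = 83.8493
  x_3 = 0.1941·54 + 0.1679·16 + 0.2608·50 + 1.0950·67 + 0.2690·43 = 111.1422
  x_4 = 0.1119·54 + 0.0638·16 + 0.2473·50 + 0.0805·67 + 1.1987·43 = 76.3620

L[0,4] = 0.2661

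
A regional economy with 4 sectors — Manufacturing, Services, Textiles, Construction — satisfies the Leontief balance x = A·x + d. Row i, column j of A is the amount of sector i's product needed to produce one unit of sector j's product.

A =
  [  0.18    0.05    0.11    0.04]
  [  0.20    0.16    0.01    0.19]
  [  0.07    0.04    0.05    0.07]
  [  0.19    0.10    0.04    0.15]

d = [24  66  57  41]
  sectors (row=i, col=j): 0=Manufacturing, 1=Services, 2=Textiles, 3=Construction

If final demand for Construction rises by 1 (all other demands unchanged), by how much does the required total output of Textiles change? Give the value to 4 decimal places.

0.1110

Form M = I − A:
  [  0.82   -0.05   -0.11   -0.04]
  [ -0.20    0.84   -0.01   -0.19]
  [ -0.07   -0.04    0.95   -0.07]
  [ -0.19   -0.10   -0.04    0.85]
Leontief inverse L = M⁻¹:
  [  1.2773    0.0945    0.1528    0.0938]
  [  0.3819    1.2527    0.0702    0.3038]
  [  0.1350    0.0724    1.0737    0.1110]
  [  0.3368    0.1719    0.0930    1.2384]
Total output x = L · d:
  x_0 = 1.2773·24 + 0.0945·66 + 0.1528·57 + 0.0938·41 = 49.4506
  x_1 = 0.3819·24 + 1.2527·66 + 0.0702·57 + 0.3038·41 = 108.3013
  x_2 = 0.1350·24 + 0.0724·66 + 1.0737·57 + 0.1110·41 = 73.7671
  x_3 = 0.3368·24 + 0.1719·66 + 0.0930·57 + 1.2384·41 = 75.5017
Δx_2 = L[2,3] · Δd_3 = 0.1110 · 1 = 0.1110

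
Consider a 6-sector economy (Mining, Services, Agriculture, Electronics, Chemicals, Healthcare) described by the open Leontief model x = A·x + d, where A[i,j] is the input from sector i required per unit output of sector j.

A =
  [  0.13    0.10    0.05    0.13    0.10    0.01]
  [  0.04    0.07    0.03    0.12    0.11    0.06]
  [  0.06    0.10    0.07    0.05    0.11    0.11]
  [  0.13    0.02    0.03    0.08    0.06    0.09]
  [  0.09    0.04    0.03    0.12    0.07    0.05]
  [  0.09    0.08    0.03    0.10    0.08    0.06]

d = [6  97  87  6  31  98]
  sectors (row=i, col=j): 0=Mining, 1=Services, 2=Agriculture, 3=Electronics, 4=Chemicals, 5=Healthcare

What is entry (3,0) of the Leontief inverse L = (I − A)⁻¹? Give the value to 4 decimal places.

Form M = I − A:
  [  0.87   -0.10   -0.05   -0.13   -0.10   -0.01]
  [ -0.04    0.93   -0.03   -0.12   -0.11   -0.06]
  [ -0.06   -0.10    0.93   -0.05   -0.11   -0.11]
  [ -0.13   -0.02   -0.03    0.92   -0.06   -0.09]
  [ -0.09   -0.04   -0.03   -0.12    0.93   -0.05]
  [ -0.09   -0.08   -0.03   -0.10   -0.08    0.94]
Leontief inverse L = M⁻¹:
  [  1.2222    0.1589    0.0861    0.2287    0.1807    0.0647]
  [  0.1139    1.1147    0.0575    0.1988    0.1730    0.1073]
  [  0.1413    0.1592    1.1040    0.1431    0.1880    0.1646]
  [  0.2068    0.0701    0.0590    1.1589    0.1235    0.1311]
  [  0.1634    0.0845    0.0572    0.1947    1.1301    0.0926]
  [  0.1671    0.1298    0.0595    0.1832    0.1473    1.1062]
Total output x = L · d:
  x_0 = 1.2222·6 + 0.1589·97 + 0.0861·87 + 0.2287·6 + 0.1807·31 + 0.0647·98 = 43.5654
  x_1 = 0.1139·6 + 1.1147·97 + 0.0575·87 + 0.1988·6 + 0.1730·31 + 0.1073·98 = 130.8838
  x_2 = 0.1413·6 + 0.1592·97 + 1.1040·87 + 0.1431·6 + 0.1880·31 + 0.1646·98 = 135.1542
  x_3 = 0.2068·6 + 0.0701·97 + 0.0590·87 + 1.1589·6 + 0.1235·31 + 0.1311·98 = 36.8025
  x_4 = 0.1634·6 + 0.0845·97 + 0.0572·87 + 0.1947·6 + 1.1301·31 + 0.0926·98 = 59.4299
  x_5 = 0.1671·6 + 0.1298·97 + 0.0595·87 + 0.1832·6 + 0.1473·31 + 1.1062·98 = 132.8520

L[3,0] = 0.2068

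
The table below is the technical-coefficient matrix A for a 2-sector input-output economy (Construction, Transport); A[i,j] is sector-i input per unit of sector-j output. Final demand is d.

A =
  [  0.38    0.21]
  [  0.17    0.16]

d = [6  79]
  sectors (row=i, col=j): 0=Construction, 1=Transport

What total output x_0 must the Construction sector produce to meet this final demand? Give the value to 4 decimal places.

44.5887

Form M = I − A:
  [  0.62   -0.21]
  [ -0.17    0.84]
Leontief inverse L = M⁻¹:
  [  1.7316    0.4329]
  [  0.3504    1.2781]
Total output x = L · d:
  x_0 = 1.7316·6 + 0.4329·79 = 44.5887
  x_1 = 0.3504·6 + 1.2781·79 = 103.0715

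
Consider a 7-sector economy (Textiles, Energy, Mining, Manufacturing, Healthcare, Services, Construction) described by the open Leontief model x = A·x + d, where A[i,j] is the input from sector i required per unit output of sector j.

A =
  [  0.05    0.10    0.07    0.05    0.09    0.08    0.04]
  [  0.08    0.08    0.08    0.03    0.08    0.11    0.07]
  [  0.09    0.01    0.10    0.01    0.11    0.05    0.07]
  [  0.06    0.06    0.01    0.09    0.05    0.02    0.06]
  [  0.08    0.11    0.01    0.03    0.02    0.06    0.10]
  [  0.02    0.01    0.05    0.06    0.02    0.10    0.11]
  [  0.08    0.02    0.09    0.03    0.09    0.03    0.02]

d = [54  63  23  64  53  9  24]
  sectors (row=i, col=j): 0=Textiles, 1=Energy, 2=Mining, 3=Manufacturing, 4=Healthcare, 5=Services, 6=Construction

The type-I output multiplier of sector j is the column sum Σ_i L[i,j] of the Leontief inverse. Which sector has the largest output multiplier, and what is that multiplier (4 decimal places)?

Construction (1.8111)

Form M = I − A:
  [  0.95   -0.10   -0.07   -0.05   -0.09   -0.08   -0.04]
  [ -0.08    0.92   -0.08   -0.03   -0.08   -0.11   -0.07]
  [ -0.09   -0.01    0.90   -0.01   -0.11   -0.05   -0.07]
  [ -0.06   -0.06   -0.01    0.91   -0.05   -0.02   -0.06]
  [ -0.08   -0.11   -0.01   -0.03    0.98   -0.06   -0.10]
  [ -0.02   -0.01   -0.05   -0.06   -0.02    0.90   -0.11]
  [ -0.08   -0.02   -0.09   -0.03   -0.09   -0.03    0.98]
Leontief inverse L = M⁻¹:
  [  1.1050    0.1476    0.1192    0.0840    0.1431    0.1376    0.0993]
  [  0.1389    1.1294    0.1365    0.0668    0.1395    0.1732    0.1339]
  [  0.1414    0.0533    1.1466    0.0379    0.1611    0.0984    0.1213]
  [  0.0999    0.0977    0.0429    1.1180    0.0892    0.0573    0.0981]
  [  0.1264    0.1504    0.0564    0.0598    1.0692    0.1102    0.1451]
  [  0.0584    0.0357    0.0875    0.0872    0.0595    1.1364    0.1502]
  [  0.1225    0.0579    0.1270    0.0541    0.1321    0.0705    1.0633]
Total output x = L · d:
  x_0 = 1.1050·54 + 0.1476·63 + 0.1192·23 + 0.0840·64 + 0.1431·53 + 0.1376·9 + 0.0993·24 = 88.2924
  x_1 = 0.1389·54 + 1.1294·63 + 0.1365·23 + 0.0668·64 + 0.1395·53 + 0.1732·9 + 0.1339·24 = 98.2319
  x_2 = 0.1414·54 + 0.0533·63 + 1.1466·23 + 0.0379·64 + 0.1611·53 + 0.0984·9 + 0.1213·24 = 52.1256
  x_3 = 0.0999·54 + 0.0977·63 + 0.0429·23 + 1.1180·64 + 0.0892·53 + 0.0573·9 + 0.0981·24 = 91.6799
  x_4 = 0.1264·54 + 0.1504·63 + 0.0564·23 + 0.0598·64 + 1.0692·53 + 0.1102·9 + 0.1451·24 = 82.5706
  x_5 = 0.0584·54 + 0.0357·63 + 0.0875·23 + 0.0872·64 + 0.0595·53 + 1.1364·9 + 0.1502·24 = 29.9825
  x_6 = 0.1225·54 + 0.0579·63 + 0.1270·23 + 0.0541·64 + 0.1321·53 + 0.0705·9 + 1.0633·24 = 49.7965
Output multipliers (column sums of L):
  Textiles: 1.7923
  Energy: 1.6720
  Mining: 1.7160
  Manufacturing: 1.5078
  Healthcare: 1.7938
  Services: 1.7836
  Construction: 1.8111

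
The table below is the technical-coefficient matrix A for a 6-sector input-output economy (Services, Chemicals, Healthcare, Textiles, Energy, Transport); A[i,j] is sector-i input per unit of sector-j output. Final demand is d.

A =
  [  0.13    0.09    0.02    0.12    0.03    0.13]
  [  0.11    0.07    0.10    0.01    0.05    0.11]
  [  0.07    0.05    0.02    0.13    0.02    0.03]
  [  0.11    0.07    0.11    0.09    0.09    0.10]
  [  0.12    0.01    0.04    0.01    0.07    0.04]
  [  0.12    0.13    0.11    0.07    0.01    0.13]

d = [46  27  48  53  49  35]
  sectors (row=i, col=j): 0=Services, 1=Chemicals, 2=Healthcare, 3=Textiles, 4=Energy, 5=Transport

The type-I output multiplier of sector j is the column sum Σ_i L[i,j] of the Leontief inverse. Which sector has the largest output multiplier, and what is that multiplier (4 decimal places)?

Services (2.2421)

Form M = I − A:
  [  0.87   -0.09   -0.02   -0.12   -0.03   -0.13]
  [ -0.11    0.93   -0.10   -0.01   -0.05   -0.11]
  [ -0.07   -0.05    0.98   -0.13   -0.02   -0.03]
  [ -0.11   -0.07   -0.11    0.91   -0.09   -0.10]
  [ -0.12   -0.01   -0.04   -0.01    0.93   -0.04]
  [ -0.12   -0.13   -0.11   -0.07   -0.01    0.87]
Leontief inverse L = M⁻¹:
  [  1.2474    0.1749    0.0954    0.1992    0.0735    0.2381]
  [  0.2034    1.1367    0.1536    0.0769    0.0805    0.1919]
  [  0.1408    0.0980    1.0660    0.1797    0.0511    0.0932]
  [  0.2279    0.1494    0.1796    1.1731    0.1349    0.2002]
  [  0.1820    0.0500    0.0697    0.0536    1.0915    0.0923]
  [  0.2407    0.2190    0.1861    0.1567    0.0520    1.2399]
Total output x = L · d:
  x_0 = 1.2474·46 + 0.1749·27 + 0.0954·48 + 0.1992·53 + 0.0735·49 + 0.2381·35 = 89.1700
  x_1 = 0.2034·46 + 1.1367·27 + 0.1536·48 + 0.0769·53 + 0.0805·49 + 0.1919·35 = 62.1566
  x_2 = 0.1408·46 + 0.0980·27 + 1.0660·48 + 0.1797·53 + 0.0511·49 + 0.0932·35 = 75.5798
  x_3 = 0.2279·46 + 0.1494·27 + 0.1796·48 + 1.1731·53 + 0.1349·49 + 0.2002·35 = 98.9302
  x_4 = 0.1820·46 + 0.0500·27 + 0.0697·48 + 0.0536·53 + 1.0915·49 + 0.0923·35 = 72.6249
  x_5 = 0.2407·46 + 0.2190·27 + 0.1861·48 + 0.1567·53 + 0.0520·49 + 1.2399·35 = 80.1677
Output multipliers (column sums of L):
  Services: 2.2421
  Chemicals: 1.8281
  Healthcare: 1.7504
  Textiles: 1.8391
  Energy: 1.4836
  Transport: 2.0556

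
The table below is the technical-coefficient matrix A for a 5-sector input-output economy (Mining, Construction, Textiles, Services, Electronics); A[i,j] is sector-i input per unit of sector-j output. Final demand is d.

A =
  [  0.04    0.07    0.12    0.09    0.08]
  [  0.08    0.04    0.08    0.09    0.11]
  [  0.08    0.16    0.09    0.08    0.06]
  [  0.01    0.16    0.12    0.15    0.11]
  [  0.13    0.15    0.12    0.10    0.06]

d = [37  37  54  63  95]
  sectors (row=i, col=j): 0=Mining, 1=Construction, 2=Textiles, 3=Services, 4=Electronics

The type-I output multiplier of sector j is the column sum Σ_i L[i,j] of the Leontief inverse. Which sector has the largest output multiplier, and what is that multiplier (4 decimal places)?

Form M = I − A:
  [  0.96   -0.07   -0.12   -0.09   -0.08]
  [ -0.08    0.96   -0.08   -0.09   -0.11]
  [ -0.08   -0.16    0.91   -0.08   -0.06]
  [ -0.01   -0.16   -0.12    0.85   -0.11]
  [ -0.13   -0.15   -0.12   -0.10    0.94]
Leontief inverse L = M⁻¹:
  [  1.0933    0.1638    0.1999    0.1690    0.1448]
  [  0.1334    1.1341    0.1627    0.1700    0.1744]
  [  0.1401    0.2566    1.1803    0.1692    0.1371]
  [  0.0835    0.2862    0.2292    1.2610    0.2028]
  [  0.1993    0.2668    0.2287    0.2063    1.1507]
Total output x = L · d:
  x_0 = 1.0933·37 + 0.1638·37 + 0.1999·54 + 0.1690·63 + 0.1448·95 = 81.7089
  x_1 = 0.1334·37 + 1.1341·37 + 0.1627·54 + 0.1700·63 + 0.1744·95 = 82.9619
  x_2 = 0.1401·37 + 0.2566·37 + 1.1803·54 + 0.1692·63 + 0.1371·95 = 102.0951
  x_3 = 0.0835·37 + 0.2862·37 + 0.2292·54 + 1.2610·63 + 0.2028·95 = 124.7675
  x_4 = 0.1993·37 + 0.2668·37 + 0.2287·54 + 0.2063·63 + 1.1507·95 = 151.9092
Output multipliers (column sums of L):
  Mining: 1.6497
  Construction: 2.1075
  Textiles: 2.0009
  Services: 1.9755
  Electronics: 1.8097

Construction (2.1075)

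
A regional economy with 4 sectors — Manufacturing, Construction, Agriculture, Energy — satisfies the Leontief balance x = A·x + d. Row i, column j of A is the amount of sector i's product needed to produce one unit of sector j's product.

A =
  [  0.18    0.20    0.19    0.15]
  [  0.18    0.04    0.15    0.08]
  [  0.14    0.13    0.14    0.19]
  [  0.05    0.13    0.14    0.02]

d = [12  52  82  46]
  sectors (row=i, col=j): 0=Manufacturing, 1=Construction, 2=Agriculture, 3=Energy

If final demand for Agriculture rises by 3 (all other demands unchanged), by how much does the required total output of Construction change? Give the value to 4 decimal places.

Form M = I − A:
  [  0.82   -0.20   -0.19   -0.15]
  [ -0.18    0.96   -0.15   -0.08]
  [ -0.14   -0.13    0.86   -0.19]
  [ -0.05   -0.13   -0.14    0.98]
Leontief inverse L = M⁻¹:
  [  1.4001    0.3949    0.4320    0.3303]
  [  0.3245    1.1793    0.3110    0.2062]
  [  0.3121    0.2907    1.3363    0.3306]
  [  0.1591    0.2181    0.2542    1.1118]
Total output x = L · d:
  x_0 = 1.4001·12 + 0.3949·52 + 0.4320·82 + 0.3303·46 = 87.9508
  x_1 = 0.3245·12 + 1.1793·52 + 0.3110·82 + 0.2062·46 = 100.2054
  x_2 = 0.3121·12 + 0.2907·52 + 1.3363·82 + 0.3306·46 = 143.6457
  x_3 = 0.1591·12 + 0.2181·52 + 0.2542·82 + 1.1118·46 = 85.2394
Δx_1 = L[1,2] · Δd_2 = 0.3110 · 3 = 0.9329

0.9329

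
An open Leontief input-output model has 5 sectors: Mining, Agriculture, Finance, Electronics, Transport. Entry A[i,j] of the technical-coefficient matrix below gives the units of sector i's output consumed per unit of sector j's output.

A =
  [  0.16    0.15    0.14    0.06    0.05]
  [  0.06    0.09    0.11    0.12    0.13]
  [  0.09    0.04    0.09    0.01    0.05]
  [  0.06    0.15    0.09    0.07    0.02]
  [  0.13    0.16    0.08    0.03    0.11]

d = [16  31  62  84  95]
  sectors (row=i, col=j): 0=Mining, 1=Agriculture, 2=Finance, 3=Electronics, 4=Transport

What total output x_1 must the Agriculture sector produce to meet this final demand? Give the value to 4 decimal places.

85.3431

Form M = I − A:
  [  0.84   -0.15   -0.14   -0.06   -0.05]
  [ -0.06    0.91   -0.11   -0.12   -0.13]
  [ -0.09   -0.04    0.91   -0.01   -0.05]
  [ -0.06   -0.15   -0.09    0.93   -0.02]
  [ -0.13   -0.16   -0.08   -0.03    0.89]
Leontief inverse L = M⁻¹:
  [  1.2641    0.2616    0.2492    0.1221    0.1260]
  [  0.1501    1.1958    0.2021    0.1726    0.1983]
  [  0.1456    0.0957    1.1442    0.0369    0.0873]
  [  0.1248    0.2248    0.1633    1.1165    0.0741]
  [  0.2289    0.2694    0.1811    0.0898    1.1880]
Total output x = L · d:
  x_0 = 1.2641·16 + 0.2616·31 + 0.2492·62 + 0.1221·84 + 0.1260·95 = 66.0066
  x_1 = 0.1501·16 + 1.1958·31 + 0.2021·62 + 0.1726·84 + 0.1983·95 = 85.3431
  x_2 = 0.1456·16 + 0.0957·31 + 1.1442·62 + 0.0369·84 + 0.0873·95 = 87.6216
  x_3 = 0.1248·16 + 0.2248·31 + 0.1633·62 + 1.1165·84 + 0.0741·95 = 119.9147
  x_4 = 0.2289·16 + 0.2694·31 + 0.1811·62 + 0.0898·84 + 1.1880·95 = 143.6437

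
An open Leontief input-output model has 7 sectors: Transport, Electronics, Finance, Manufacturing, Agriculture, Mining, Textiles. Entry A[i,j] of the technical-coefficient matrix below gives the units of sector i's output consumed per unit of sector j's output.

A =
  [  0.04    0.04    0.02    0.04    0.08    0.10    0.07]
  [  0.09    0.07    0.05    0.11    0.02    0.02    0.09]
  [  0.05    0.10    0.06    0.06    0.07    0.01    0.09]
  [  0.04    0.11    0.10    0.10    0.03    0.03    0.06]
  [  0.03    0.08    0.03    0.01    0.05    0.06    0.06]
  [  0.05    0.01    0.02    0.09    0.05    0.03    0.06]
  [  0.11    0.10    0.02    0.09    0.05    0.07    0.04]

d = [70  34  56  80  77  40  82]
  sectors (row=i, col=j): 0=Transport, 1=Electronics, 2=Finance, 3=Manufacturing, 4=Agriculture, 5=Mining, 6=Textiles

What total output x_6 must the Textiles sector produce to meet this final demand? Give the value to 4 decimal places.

132.6883

Form M = I − A:
  [  0.96   -0.04   -0.02   -0.04   -0.08   -0.10   -0.07]
  [ -0.09    0.93   -0.05   -0.11   -0.02   -0.02   -0.09]
  [ -0.05   -0.10    0.94   -0.06   -0.07   -0.01   -0.09]
  [ -0.04   -0.11   -0.10    0.90   -0.03   -0.03   -0.06]
  [ -0.03   -0.08   -0.03   -0.01    0.95   -0.06   -0.06]
  [ -0.05   -0.01   -0.02   -0.09   -0.05    0.97   -0.06]
  [ -0.11   -0.10   -0.02   -0.09   -0.05   -0.07    0.96]
Leontief inverse L = M⁻¹:
  [  1.0786    0.0845    0.0454    0.0868    0.1115    0.1310    0.1114]
  [  0.1389    1.1318    0.0874    0.1710    0.0579    0.0577    0.1423]
  [  0.0988    0.1605    1.0942    0.1168    0.1058    0.0452    0.1416]
  [  0.0913    0.1761    0.1413    1.1649    0.0681    0.0632    0.1174]
  [  0.0649    0.1181    0.0512    0.0508    1.0755    0.0847    0.0963]
  [  0.0807    0.0515    0.0450    0.1287    0.0758    1.0562    0.0937]
  [  0.1579    0.1573    0.0563    0.1514    0.0889    0.1093    1.0951]
Total output x = L · d:
  x_0 = 1.0786·70 + 0.0845·34 + 0.0454·56 + 0.0868·80 + 0.1115·77 + 0.1310·40 + 0.1114·82 = 110.8215
  x_1 = 0.1389·70 + 1.1318·34 + 0.0874·56 + 0.1710·80 + 0.0579·77 + 0.0577·40 + 0.1423·82 = 85.2174
  x_2 = 0.0988·70 + 0.1605·34 + 1.0942·56 + 0.1168·80 + 0.1058·77 + 0.0452·40 + 0.1416·82 = 104.5622
  x_3 = 0.0913·70 + 0.1761·34 + 0.1413·56 + 1.1649·80 + 0.0681·77 + 0.0632·40 + 0.1174·82 = 130.8794
  x_4 = 0.0649·70 + 0.1181·34 + 0.0512·56 + 0.0508·80 + 1.0755·77 + 0.0847·40 + 0.0963·82 = 109.5874
  x_5 = 0.0807·70 + 0.0515·34 + 0.0450·56 + 0.1287·80 + 0.0758·77 + 1.0562·40 + 0.0937·82 = 75.9838
  x_6 = 0.1579·70 + 0.1573·34 + 0.0563·56 + 0.1514·80 + 0.0889·77 + 0.1093·40 + 1.0951·82 = 132.6883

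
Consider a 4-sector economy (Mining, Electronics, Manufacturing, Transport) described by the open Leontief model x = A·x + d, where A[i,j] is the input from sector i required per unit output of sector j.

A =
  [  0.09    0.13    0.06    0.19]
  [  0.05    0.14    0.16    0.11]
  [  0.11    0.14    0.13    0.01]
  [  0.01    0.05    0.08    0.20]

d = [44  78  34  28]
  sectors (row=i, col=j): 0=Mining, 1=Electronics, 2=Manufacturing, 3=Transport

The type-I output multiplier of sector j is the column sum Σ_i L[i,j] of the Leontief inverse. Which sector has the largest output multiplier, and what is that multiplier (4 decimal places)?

Form M = I − A:
  [  0.91   -0.13   -0.06   -0.19]
  [ -0.05    0.86   -0.16   -0.11]
  [ -0.11   -0.14    0.87   -0.01]
  [ -0.01   -0.05   -0.08    0.80]
Leontief inverse L = M⁻¹:
  [  1.1313    0.2120    0.1446    0.2996]
  [  0.1001    1.2302    0.2512    0.1961]
  [  0.1596    0.2259    1.2097    0.0841]
  [  0.0364    0.1021    0.1385    1.2744]
Total output x = L · d:
  x_0 = 1.1313·44 + 0.2120·78 + 0.1446·34 + 0.2996·28 = 79.6160
  x_1 = 0.1001·44 + 1.2302·78 + 0.2512·34 + 0.1961·28 = 114.3916
  x_2 = 0.1596·44 + 0.2259·78 + 1.2097·34 + 0.0841·28 = 68.1289
  x_3 = 0.0364·44 + 0.1021·78 + 0.1385·34 + 1.2744·28 = 49.9576
Output multipliers (column sums of L):
  Mining: 1.4273
  Electronics: 1.7703
  Manufacturing: 1.7439
  Transport: 1.8542

Transport (1.8542)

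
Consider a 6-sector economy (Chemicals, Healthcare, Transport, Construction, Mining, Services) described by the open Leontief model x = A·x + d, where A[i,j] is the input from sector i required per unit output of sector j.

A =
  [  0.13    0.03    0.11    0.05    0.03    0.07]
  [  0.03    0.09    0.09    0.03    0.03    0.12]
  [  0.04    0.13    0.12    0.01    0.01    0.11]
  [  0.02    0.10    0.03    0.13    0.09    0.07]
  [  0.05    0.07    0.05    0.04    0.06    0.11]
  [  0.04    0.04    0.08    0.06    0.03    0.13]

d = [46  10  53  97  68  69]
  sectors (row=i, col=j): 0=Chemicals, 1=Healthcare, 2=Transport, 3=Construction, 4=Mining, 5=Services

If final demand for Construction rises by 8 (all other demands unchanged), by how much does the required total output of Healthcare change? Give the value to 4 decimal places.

Form M = I − A:
  [  0.87   -0.03   -0.11   -0.05   -0.03   -0.07]
  [ -0.03    0.91   -0.09   -0.03   -0.03   -0.12]
  [ -0.04   -0.13    0.88   -0.01   -0.01   -0.11]
  [ -0.02   -0.10   -0.03    0.87   -0.09   -0.07]
  [ -0.05   -0.07   -0.05   -0.04    0.94   -0.11]
  [ -0.04   -0.04   -0.08   -0.06   -0.03    0.87]
Leontief inverse L = M⁻¹:
  [  1.1719    0.0832    0.1738    0.0845    0.0545    0.1414]
  [  0.0593    1.1408    0.1465    0.0600    0.0517    0.1920]
  [  0.0722    0.1865    1.1846    0.0386    0.0306    0.1883]
  [  0.0502    0.1586    0.0830    1.1746    0.1247    0.1467]
  [  0.0809    0.1164    0.1023    0.0720    1.0838    0.1783]
  [  0.0695    0.0884    0.1329    0.0937    0.0537    1.1983]
Total output x = L · d:
  x_0 = 1.1719·46 + 0.0832·10 + 0.1738·53 + 0.0845·97 + 0.0545·68 + 0.1414·69 = 85.6080
  x_1 = 0.0593·46 + 1.1408·10 + 0.1465·53 + 0.0600·97 + 0.0517·68 + 0.1920·69 = 44.4918
  x_2 = 0.0722·46 + 0.1865·10 + 1.1846·53 + 0.0386·97 + 0.0306·68 + 0.1883·69 = 86.7834
  x_3 = 0.0502·46 + 0.1586·10 + 0.0830·53 + 1.1746·97 + 0.1247·68 + 0.1467·69 = 140.8260
  x_4 = 0.0809·46 + 0.1164·10 + 0.1023·53 + 0.0720·97 + 1.0838·68 + 0.1783·69 = 103.2841
  x_5 = 0.0695·46 + 0.0884·10 + 0.1329·53 + 0.0937·97 + 0.0537·68 + 1.1983·69 = 106.5457
Δx_1 = L[1,3] · Δd_3 = 0.0600 · 8 = 0.4804

0.4804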